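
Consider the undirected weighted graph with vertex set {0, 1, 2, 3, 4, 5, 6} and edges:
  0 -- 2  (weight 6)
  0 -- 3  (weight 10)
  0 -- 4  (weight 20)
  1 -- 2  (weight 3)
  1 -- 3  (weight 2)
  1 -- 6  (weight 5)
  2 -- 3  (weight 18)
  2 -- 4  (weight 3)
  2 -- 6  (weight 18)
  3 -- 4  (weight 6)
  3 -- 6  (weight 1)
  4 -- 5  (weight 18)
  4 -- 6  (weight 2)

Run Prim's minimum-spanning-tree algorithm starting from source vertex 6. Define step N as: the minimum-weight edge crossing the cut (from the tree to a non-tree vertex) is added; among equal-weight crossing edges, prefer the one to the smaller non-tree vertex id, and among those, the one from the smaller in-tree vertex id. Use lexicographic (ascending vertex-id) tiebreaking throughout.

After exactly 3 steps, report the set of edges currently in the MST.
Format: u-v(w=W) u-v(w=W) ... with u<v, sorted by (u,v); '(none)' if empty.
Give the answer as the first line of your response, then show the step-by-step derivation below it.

1-3(w=2) 3-6(w=1) 4-6(w=2)

step 1: add edge 3-6 (w=1); MST = {3-6(w=1)}
step 2: add edge 1-3 (w=2); MST = {1-3(w=2) 3-6(w=1)}
step 3: add edge 4-6 (w=2); MST = {1-3(w=2) 3-6(w=1) 4-6(w=2)}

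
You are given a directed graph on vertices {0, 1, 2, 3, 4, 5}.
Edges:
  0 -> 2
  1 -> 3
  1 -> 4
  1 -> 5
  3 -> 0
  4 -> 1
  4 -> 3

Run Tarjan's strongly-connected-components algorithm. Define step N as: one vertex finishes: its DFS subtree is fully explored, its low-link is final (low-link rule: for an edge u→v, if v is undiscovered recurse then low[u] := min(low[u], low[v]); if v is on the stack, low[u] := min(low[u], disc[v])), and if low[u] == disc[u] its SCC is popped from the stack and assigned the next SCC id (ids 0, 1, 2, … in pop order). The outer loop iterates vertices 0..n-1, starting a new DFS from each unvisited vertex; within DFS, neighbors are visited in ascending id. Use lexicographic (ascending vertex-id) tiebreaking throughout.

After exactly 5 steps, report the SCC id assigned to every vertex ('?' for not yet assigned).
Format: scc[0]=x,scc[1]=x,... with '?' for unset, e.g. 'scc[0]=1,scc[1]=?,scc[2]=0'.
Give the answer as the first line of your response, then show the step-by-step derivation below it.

scc[0]=1,scc[1]=?,scc[2]=0,scc[3]=2,scc[4]=?,scc[5]=3

step 1: low=(low[0]=0,low[1]=?,low[2]=1,low[3]=?,low[4]=?,low[5]=?); scc=(scc[0]=?,scc[1]=?,scc[2]=0,scc[3]=?,scc[4]=?,scc[5]=?)
step 2: low=(low[0]=0,low[1]=?,low[2]=1,low[3]=?,low[4]=?,low[5]=?); scc=(scc[0]=1,scc[1]=?,scc[2]=0,scc[3]=?,scc[4]=?,scc[5]=?)
step 3: low=(low[0]=0,low[1]=2,low[2]=1,low[3]=3,low[4]=?,low[5]=?); scc=(scc[0]=1,scc[1]=?,scc[2]=0,scc[3]=2,scc[4]=?,scc[5]=?)
step 4: low=(low[0]=0,low[1]=2,low[2]=1,low[3]=3,low[4]=2,low[5]=?); scc=(scc[0]=1,scc[1]=?,scc[2]=0,scc[3]=2,scc[4]=?,scc[5]=?)
step 5: low=(low[0]=0,low[1]=2,low[2]=1,low[3]=3,low[4]=2,low[5]=5); scc=(scc[0]=1,scc[1]=?,scc[2]=0,scc[3]=2,scc[4]=?,scc[5]=3)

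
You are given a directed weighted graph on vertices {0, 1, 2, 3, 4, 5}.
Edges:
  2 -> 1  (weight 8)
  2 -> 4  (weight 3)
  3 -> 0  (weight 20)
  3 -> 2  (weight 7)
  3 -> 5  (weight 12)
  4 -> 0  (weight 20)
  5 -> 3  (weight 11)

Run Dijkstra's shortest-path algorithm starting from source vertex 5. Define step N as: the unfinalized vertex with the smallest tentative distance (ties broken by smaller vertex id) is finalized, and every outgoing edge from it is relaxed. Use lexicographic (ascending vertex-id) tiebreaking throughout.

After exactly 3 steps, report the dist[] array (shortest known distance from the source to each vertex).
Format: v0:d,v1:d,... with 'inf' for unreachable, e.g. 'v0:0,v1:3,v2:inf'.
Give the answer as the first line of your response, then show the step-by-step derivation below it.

v0:31,v1:26,v2:18,v3:11,v4:21,v5:0

step 1: dist = v0:inf,v1:inf,v2:inf,v3:11,v4:inf,v5:0
step 2: dist = v0:31,v1:inf,v2:18,v3:11,v4:inf,v5:0
step 3: dist = v0:31,v1:26,v2:18,v3:11,v4:21,v5:0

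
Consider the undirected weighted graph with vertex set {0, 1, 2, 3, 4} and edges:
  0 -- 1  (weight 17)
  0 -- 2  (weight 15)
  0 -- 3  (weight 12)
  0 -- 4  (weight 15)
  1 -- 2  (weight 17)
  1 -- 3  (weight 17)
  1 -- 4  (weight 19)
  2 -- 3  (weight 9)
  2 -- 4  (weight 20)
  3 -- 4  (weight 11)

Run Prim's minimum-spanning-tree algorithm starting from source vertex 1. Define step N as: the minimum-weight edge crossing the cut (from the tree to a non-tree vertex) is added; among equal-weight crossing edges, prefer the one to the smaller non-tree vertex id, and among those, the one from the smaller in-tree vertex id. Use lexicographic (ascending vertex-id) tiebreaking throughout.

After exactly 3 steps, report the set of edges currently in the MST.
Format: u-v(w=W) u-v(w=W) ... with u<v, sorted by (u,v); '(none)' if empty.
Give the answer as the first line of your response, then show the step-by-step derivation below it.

0-1(w=17) 0-3(w=12) 2-3(w=9)

step 1: add edge 0-1 (w=17); MST = {0-1(w=17)}
step 2: add edge 0-3 (w=12); MST = {0-1(w=17) 0-3(w=12)}
step 3: add edge 2-3 (w=9); MST = {0-1(w=17) 0-3(w=12) 2-3(w=9)}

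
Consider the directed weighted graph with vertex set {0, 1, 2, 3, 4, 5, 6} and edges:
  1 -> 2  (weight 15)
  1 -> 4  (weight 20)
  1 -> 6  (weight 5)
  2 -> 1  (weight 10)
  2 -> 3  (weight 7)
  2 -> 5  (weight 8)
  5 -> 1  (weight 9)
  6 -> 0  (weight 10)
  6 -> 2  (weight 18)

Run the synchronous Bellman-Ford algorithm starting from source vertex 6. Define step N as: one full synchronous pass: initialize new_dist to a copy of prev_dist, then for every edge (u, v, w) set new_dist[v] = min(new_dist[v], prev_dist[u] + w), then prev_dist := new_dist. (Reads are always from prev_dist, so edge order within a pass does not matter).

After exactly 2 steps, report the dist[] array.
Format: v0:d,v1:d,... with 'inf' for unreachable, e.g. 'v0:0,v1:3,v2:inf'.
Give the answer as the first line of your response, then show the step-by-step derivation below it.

v0:10,v1:28,v2:18,v3:25,v4:inf,v5:26,v6:0

step 1: dist = v0:10,v1:inf,v2:18,v3:inf,v4:inf,v5:inf,v6:0
step 2: dist = v0:10,v1:28,v2:18,v3:25,v4:inf,v5:26,v6:0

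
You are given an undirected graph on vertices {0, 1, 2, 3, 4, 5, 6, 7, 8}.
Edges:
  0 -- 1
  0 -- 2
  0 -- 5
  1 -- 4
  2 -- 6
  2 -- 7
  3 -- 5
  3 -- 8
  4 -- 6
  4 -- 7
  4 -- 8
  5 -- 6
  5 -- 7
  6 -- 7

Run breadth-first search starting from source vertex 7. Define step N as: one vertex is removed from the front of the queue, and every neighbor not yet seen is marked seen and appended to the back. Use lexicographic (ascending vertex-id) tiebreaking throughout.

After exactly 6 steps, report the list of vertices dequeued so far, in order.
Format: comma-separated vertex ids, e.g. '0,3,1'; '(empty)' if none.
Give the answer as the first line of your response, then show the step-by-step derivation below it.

7,2,4,5,6,0

step 1: dequeue 7; queue=[2,4,5,6]; order=7
step 2: dequeue 2; queue=[4,5,6,0]; order=7,2
step 3: dequeue 4; queue=[5,6,0,1,8]; order=7,2,4
step 4: dequeue 5; queue=[6,0,1,8,3]; order=7,2,4,5
step 5: dequeue 6; queue=[0,1,8,3]; order=7,2,4,5,6
step 6: dequeue 0; queue=[1,8,3]; order=7,2,4,5,6,0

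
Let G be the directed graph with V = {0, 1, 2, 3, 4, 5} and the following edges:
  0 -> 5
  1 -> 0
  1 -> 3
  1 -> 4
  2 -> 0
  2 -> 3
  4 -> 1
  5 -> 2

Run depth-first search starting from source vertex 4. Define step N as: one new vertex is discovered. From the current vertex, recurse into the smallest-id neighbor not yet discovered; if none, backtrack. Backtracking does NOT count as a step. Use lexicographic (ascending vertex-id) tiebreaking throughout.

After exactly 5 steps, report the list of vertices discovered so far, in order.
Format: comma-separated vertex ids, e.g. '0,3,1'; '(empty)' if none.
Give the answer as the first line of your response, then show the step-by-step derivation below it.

4,1,0,5,2

step 1: discover 4; path=4; order=4
step 2: discover 1; path=4>1; order=4,1
step 3: discover 0; path=4>1>0; order=4,1,0
step 4: discover 5; path=4>1>0>5; order=4,1,0,5
step 5: discover 2; path=4>1>0>5>2; order=4,1,0,5,2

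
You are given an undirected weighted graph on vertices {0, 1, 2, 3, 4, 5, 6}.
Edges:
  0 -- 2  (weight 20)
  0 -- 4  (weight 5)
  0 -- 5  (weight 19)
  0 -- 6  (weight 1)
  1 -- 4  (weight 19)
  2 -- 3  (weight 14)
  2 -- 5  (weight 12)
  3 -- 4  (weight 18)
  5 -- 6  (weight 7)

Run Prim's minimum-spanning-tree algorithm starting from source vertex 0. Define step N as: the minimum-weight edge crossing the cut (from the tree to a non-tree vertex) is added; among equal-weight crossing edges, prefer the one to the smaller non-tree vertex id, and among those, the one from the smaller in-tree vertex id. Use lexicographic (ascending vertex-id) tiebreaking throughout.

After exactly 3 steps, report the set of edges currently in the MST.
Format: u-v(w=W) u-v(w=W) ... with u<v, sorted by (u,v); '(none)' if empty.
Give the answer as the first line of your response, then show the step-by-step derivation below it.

0-4(w=5) 0-6(w=1) 5-6(w=7)

step 1: add edge 0-6 (w=1); MST = {0-6(w=1)}
step 2: add edge 0-4 (w=5); MST = {0-4(w=5) 0-6(w=1)}
step 3: add edge 5-6 (w=7); MST = {0-4(w=5) 0-6(w=1) 5-6(w=7)}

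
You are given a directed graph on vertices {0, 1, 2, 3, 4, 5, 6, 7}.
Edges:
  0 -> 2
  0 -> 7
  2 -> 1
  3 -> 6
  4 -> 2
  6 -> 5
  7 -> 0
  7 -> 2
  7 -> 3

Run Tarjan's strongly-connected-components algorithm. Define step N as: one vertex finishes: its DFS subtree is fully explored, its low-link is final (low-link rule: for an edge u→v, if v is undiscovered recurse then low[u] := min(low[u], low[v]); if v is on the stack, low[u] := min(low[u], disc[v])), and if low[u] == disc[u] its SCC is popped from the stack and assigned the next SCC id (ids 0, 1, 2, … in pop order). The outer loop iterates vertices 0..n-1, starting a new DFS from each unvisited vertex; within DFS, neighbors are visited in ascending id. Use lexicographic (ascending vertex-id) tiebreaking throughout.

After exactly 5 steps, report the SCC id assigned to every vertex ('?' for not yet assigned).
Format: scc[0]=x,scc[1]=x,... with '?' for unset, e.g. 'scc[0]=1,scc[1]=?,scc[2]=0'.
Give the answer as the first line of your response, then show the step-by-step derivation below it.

scc[0]=?,scc[1]=0,scc[2]=1,scc[3]=4,scc[4]=?,scc[5]=2,scc[6]=3,scc[7]=?

step 1: low=(low[0]=0,low[1]=2,low[2]=1,low[3]=?,low[4]=?,low[5]=?,low[6]=?,low[7]=?); scc=(scc[0]=?,scc[1]=0,scc[2]=?,scc[3]=?,scc[4]=?,scc[5]=?,scc[6]=?,scc[7]=?)
step 2: low=(low[0]=0,low[1]=2,low[2]=1,low[3]=?,low[4]=?,low[5]=?,low[6]=?,low[7]=?); scc=(scc[0]=?,scc[1]=0,scc[2]=1,scc[3]=?,scc[4]=?,scc[5]=?,scc[6]=?,scc[7]=?)
step 3: low=(low[0]=0,low[1]=2,low[2]=1,low[3]=4,low[4]=?,low[5]=6,low[6]=5,low[7]=0); scc=(scc[0]=?,scc[1]=0,scc[2]=1,scc[3]=?,scc[4]=?,scc[5]=2,scc[6]=?,scc[7]=?)
step 4: low=(low[0]=0,low[1]=2,low[2]=1,low[3]=4,low[4]=?,low[5]=6,low[6]=5,low[7]=0); scc=(scc[0]=?,scc[1]=0,scc[2]=1,scc[3]=?,scc[4]=?,scc[5]=2,scc[6]=3,scc[7]=?)
step 5: low=(low[0]=0,low[1]=2,low[2]=1,low[3]=4,low[4]=?,low[5]=6,low[6]=5,low[7]=0); scc=(scc[0]=?,scc[1]=0,scc[2]=1,scc[3]=4,scc[4]=?,scc[5]=2,scc[6]=3,scc[7]=?)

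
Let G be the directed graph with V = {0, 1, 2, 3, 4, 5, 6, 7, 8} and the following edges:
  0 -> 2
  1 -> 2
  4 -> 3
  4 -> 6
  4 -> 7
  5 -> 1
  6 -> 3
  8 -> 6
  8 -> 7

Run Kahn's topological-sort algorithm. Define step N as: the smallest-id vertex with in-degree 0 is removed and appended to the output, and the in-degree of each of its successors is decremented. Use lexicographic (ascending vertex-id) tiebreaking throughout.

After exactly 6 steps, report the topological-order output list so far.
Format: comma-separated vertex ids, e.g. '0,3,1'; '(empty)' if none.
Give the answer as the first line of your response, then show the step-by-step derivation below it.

0,4,5,1,2,8

step 1: output 0; order=[0]; indeg=(0,1,1,2,0,0,2,2,0)
step 2: output 4; order=[0,4]; indeg=(0,1,1,1,0,0,1,1,0)
step 3: output 5; order=[0,4,5]; indeg=(0,0,1,1,0,0,1,1,0)
step 4: output 1; order=[0,4,5,1]; indeg=(0,0,0,1,0,0,1,1,0)
step 5: output 2; order=[0,4,5,1,2]; indeg=(0,0,0,1,0,0,1,1,0)
step 6: output 8; order=[0,4,5,1,2,8]; indeg=(0,0,0,1,0,0,0,0,0)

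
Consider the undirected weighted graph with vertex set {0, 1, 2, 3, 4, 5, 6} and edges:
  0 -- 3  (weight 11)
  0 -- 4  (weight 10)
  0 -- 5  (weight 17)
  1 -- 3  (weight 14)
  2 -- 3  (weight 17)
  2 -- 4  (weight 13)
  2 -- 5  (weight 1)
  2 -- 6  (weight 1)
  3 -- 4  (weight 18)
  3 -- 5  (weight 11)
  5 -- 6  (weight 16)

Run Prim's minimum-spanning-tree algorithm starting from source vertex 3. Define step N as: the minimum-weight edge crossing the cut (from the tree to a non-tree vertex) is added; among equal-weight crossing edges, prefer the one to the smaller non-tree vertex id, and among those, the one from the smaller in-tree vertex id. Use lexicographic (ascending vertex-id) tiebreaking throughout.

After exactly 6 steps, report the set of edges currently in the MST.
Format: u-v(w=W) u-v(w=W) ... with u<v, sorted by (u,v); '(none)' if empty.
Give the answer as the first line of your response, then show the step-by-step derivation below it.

0-3(w=11) 0-4(w=10) 1-3(w=14) 2-5(w=1) 2-6(w=1) 3-5(w=11)

step 1: add edge 0-3 (w=11); MST = {0-3(w=11)}
step 2: add edge 0-4 (w=10); MST = {0-3(w=11) 0-4(w=10)}
step 3: add edge 3-5 (w=11); MST = {0-3(w=11) 0-4(w=10) 3-5(w=11)}
step 4: add edge 2-5 (w=1); MST = {0-3(w=11) 0-4(w=10) 2-5(w=1) 3-5(w=11)}
step 5: add edge 2-6 (w=1); MST = {0-3(w=11) 0-4(w=10) 2-5(w=1) 2-6(w=1) 3-5(w=11)}
step 6: add edge 1-3 (w=14); MST = {0-3(w=11) 0-4(w=10) 1-3(w=14) 2-5(w=1) 2-6(w=1) 3-5(w=11)}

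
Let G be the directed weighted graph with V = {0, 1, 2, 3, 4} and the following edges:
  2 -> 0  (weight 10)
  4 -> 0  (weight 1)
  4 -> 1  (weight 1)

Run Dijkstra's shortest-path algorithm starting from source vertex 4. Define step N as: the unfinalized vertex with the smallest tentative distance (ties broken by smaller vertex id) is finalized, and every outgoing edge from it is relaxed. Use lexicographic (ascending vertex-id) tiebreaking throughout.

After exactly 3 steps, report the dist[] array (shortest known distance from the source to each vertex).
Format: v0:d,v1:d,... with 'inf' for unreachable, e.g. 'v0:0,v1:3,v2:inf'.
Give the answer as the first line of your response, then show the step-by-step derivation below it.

v0:1,v1:1,v2:inf,v3:inf,v4:0

step 1: dist = v0:1,v1:1,v2:inf,v3:inf,v4:0
step 2: dist = v0:1,v1:1,v2:inf,v3:inf,v4:0
step 3: dist = v0:1,v1:1,v2:inf,v3:inf,v4:0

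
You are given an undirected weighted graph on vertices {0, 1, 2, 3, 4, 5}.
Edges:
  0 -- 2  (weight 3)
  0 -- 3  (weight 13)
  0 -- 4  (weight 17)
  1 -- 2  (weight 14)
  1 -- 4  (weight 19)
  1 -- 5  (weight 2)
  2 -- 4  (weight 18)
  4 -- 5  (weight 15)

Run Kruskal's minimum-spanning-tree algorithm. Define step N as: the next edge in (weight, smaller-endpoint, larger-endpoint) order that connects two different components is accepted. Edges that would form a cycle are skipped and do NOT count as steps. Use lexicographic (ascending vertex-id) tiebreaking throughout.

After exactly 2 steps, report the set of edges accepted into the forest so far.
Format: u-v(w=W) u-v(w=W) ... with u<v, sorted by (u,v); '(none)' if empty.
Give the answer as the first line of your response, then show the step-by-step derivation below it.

0-2(w=3) 1-5(w=2)

step 1: add edge 1-5 (w=2); MST = {1-5(w=2)}
step 2: add edge 0-2 (w=3); MST = {0-2(w=3) 1-5(w=2)}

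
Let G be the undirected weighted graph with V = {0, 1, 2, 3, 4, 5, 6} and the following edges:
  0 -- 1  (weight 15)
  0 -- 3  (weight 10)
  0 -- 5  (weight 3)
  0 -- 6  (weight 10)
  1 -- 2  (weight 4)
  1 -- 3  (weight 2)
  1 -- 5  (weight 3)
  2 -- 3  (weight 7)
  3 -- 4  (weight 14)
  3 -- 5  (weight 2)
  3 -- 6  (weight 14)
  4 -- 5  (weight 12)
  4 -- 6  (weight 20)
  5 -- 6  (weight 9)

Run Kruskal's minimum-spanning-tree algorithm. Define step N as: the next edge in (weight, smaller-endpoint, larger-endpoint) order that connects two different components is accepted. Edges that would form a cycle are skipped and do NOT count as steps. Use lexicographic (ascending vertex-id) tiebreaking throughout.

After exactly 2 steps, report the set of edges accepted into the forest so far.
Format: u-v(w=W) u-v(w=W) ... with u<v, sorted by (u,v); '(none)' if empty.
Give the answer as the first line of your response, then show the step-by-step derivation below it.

1-3(w=2) 3-5(w=2)

step 1: add edge 1-3 (w=2); MST = {1-3(w=2)}
step 2: add edge 3-5 (w=2); MST = {1-3(w=2) 3-5(w=2)}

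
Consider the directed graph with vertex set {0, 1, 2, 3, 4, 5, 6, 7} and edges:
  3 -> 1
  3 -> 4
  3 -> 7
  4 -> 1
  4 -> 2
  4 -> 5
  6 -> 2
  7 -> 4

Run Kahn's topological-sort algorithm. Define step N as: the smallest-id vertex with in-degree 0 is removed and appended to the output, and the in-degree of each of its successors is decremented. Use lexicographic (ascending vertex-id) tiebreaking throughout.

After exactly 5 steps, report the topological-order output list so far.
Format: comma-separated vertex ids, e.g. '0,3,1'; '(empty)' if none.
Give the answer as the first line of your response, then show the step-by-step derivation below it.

0,3,6,7,4

step 1: output 0; order=[0]; indeg=(0,2,2,0,2,1,0,1)
step 2: output 3; order=[0,3]; indeg=(0,1,2,0,1,1,0,0)
step 3: output 6; order=[0,3,6]; indeg=(0,1,1,0,1,1,0,0)
step 4: output 7; order=[0,3,6,7]; indeg=(0,1,1,0,0,1,0,0)
step 5: output 4; order=[0,3,6,7,4]; indeg=(0,0,0,0,0,0,0,0)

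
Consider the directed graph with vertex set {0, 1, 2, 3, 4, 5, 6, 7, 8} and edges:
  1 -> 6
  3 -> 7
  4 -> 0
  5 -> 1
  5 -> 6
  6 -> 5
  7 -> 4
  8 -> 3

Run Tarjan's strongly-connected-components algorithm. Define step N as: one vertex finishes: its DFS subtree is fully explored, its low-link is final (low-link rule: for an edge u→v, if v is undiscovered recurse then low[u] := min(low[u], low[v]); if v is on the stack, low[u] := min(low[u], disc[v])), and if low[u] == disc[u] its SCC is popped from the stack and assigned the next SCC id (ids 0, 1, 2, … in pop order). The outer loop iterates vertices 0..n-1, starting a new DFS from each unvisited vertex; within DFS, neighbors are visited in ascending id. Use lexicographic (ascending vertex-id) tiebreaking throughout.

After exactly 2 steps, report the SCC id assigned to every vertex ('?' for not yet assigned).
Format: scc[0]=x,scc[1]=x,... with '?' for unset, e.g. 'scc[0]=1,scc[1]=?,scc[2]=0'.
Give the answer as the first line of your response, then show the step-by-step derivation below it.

scc[0]=0,scc[1]=?,scc[2]=?,scc[3]=?,scc[4]=?,scc[5]=?,scc[6]=?,scc[7]=?,scc[8]=?

step 1: low=(low[0]=0,low[1]=?,low[2]=?,low[3]=?,low[4]=?,low[5]=?,low[6]=?,low[7]=?,low[8]=?); scc=(scc[0]=0,scc[1]=?,scc[2]=?,scc[3]=?,scc[4]=?,scc[5]=?,scc[6]=?,scc[7]=?,scc[8]=?)
step 2: low=(low[0]=0,low[1]=1,low[2]=?,low[3]=?,low[4]=?,low[5]=1,low[6]=2,low[7]=?,low[8]=?); scc=(scc[0]=0,scc[1]=?,scc[2]=?,scc[3]=?,scc[4]=?,scc[5]=?,scc[6]=?,scc[7]=?,scc[8]=?)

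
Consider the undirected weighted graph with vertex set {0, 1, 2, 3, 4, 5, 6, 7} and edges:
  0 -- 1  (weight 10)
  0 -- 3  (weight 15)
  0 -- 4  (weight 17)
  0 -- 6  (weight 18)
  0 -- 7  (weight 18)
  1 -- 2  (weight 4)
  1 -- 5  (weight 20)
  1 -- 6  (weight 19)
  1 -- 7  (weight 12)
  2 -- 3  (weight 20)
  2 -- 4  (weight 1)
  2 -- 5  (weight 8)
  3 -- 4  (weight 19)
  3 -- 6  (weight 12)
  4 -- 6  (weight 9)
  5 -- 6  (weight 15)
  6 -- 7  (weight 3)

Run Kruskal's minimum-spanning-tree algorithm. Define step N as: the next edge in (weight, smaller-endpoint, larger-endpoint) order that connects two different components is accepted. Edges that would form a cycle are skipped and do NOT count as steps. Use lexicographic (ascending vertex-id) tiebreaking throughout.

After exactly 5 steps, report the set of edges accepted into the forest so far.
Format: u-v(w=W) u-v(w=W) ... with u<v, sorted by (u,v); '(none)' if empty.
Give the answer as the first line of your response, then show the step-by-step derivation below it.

1-2(w=4) 2-4(w=1) 2-5(w=8) 4-6(w=9) 6-7(w=3)

step 1: add edge 2-4 (w=1); MST = {2-4(w=1)}
step 2: add edge 6-7 (w=3); MST = {2-4(w=1) 6-7(w=3)}
step 3: add edge 1-2 (w=4); MST = {1-2(w=4) 2-4(w=1) 6-7(w=3)}
step 4: add edge 2-5 (w=8); MST = {1-2(w=4) 2-4(w=1) 2-5(w=8) 6-7(w=3)}
step 5: add edge 4-6 (w=9); MST = {1-2(w=4) 2-4(w=1) 2-5(w=8) 4-6(w=9) 6-7(w=3)}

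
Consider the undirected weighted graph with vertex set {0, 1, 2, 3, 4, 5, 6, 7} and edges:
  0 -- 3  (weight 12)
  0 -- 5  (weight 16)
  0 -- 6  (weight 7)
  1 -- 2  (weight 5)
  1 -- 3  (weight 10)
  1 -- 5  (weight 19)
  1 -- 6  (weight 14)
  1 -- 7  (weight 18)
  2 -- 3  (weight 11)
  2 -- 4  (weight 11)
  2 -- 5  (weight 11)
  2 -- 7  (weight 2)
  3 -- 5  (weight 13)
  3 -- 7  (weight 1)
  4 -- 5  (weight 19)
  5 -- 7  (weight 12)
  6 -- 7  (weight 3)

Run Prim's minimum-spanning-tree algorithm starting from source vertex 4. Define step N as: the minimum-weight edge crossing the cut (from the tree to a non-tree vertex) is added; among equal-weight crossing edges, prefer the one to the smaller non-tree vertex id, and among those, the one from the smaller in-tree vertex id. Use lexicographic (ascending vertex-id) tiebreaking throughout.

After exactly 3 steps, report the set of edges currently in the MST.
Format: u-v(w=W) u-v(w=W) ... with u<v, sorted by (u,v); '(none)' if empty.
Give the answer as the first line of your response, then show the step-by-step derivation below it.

2-4(w=11) 2-7(w=2) 3-7(w=1)

step 1: add edge 2-4 (w=11); MST = {2-4(w=11)}
step 2: add edge 2-7 (w=2); MST = {2-4(w=11) 2-7(w=2)}
step 3: add edge 3-7 (w=1); MST = {2-4(w=11) 2-7(w=2) 3-7(w=1)}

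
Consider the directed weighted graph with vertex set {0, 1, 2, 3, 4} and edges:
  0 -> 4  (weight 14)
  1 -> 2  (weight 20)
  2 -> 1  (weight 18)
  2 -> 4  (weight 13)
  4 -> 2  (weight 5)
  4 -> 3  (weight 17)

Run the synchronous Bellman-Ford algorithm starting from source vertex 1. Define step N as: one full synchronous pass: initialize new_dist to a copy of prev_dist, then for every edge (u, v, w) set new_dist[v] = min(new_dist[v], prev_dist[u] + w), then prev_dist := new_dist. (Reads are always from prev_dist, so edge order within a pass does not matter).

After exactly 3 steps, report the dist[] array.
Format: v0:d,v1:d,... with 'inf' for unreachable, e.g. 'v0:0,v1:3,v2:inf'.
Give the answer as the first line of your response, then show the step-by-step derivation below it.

v0:inf,v1:0,v2:20,v3:50,v4:33

step 1: dist = v0:inf,v1:0,v2:20,v3:inf,v4:inf
step 2: dist = v0:inf,v1:0,v2:20,v3:inf,v4:33
step 3: dist = v0:inf,v1:0,v2:20,v3:50,v4:33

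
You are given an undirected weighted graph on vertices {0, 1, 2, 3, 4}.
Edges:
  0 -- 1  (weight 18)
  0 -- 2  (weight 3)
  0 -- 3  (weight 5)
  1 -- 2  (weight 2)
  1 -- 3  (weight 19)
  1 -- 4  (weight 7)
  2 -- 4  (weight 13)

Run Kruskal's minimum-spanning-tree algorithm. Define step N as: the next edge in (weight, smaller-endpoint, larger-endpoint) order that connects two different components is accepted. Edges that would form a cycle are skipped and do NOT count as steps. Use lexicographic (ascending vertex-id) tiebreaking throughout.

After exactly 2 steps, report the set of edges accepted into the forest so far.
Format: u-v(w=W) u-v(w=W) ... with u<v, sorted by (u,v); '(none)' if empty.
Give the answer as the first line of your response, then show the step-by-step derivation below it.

0-2(w=3) 1-2(w=2)

step 1: add edge 1-2 (w=2); MST = {1-2(w=2)}
step 2: add edge 0-2 (w=3); MST = {0-2(w=3) 1-2(w=2)}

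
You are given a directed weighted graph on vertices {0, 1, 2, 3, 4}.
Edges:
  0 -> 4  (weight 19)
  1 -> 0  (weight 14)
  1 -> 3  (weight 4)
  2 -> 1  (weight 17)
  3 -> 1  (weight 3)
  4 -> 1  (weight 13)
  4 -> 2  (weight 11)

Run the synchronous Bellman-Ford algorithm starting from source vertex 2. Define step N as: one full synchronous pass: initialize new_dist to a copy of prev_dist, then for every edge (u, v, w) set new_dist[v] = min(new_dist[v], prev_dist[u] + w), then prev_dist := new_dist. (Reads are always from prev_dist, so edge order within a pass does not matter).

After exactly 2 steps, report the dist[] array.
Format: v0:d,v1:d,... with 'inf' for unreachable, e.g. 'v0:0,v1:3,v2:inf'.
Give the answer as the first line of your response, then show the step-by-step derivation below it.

v0:31,v1:17,v2:0,v3:21,v4:inf

step 1: dist = v0:inf,v1:17,v2:0,v3:inf,v4:inf
step 2: dist = v0:31,v1:17,v2:0,v3:21,v4:inf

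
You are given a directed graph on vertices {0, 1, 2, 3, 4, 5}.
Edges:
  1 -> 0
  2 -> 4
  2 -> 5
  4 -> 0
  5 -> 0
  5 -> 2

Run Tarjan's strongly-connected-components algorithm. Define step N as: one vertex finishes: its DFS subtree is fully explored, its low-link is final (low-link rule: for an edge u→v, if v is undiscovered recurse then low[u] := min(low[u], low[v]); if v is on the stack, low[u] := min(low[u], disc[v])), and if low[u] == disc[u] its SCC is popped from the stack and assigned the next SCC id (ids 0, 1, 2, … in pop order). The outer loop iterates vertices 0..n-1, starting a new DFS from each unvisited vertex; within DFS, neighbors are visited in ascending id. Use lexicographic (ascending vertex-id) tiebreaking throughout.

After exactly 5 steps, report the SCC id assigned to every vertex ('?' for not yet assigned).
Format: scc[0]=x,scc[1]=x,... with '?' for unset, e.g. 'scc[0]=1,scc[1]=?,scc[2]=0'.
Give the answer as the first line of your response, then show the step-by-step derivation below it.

scc[0]=0,scc[1]=1,scc[2]=3,scc[3]=?,scc[4]=2,scc[5]=3

step 1: low=(low[0]=0,low[1]=?,low[2]=?,low[3]=?,low[4]=?,low[5]=?); scc=(scc[0]=0,scc[1]=?,scc[2]=?,scc[3]=?,scc[4]=?,scc[5]=?)
step 2: low=(low[0]=0,low[1]=1,low[2]=?,low[3]=?,low[4]=?,low[5]=?); scc=(scc[0]=0,scc[1]=1,scc[2]=?,scc[3]=?,scc[4]=?,scc[5]=?)
step 3: low=(low[0]=0,low[1]=1,low[2]=2,low[3]=?,low[4]=3,low[5]=?); scc=(scc[0]=0,scc[1]=1,scc[2]=?,scc[3]=?,scc[4]=2,scc[5]=?)
step 4: low=(low[0]=0,low[1]=1,low[2]=2,low[3]=?,low[4]=3,low[5]=2); scc=(scc[0]=0,scc[1]=1,scc[2]=?,scc[3]=?,scc[4]=2,scc[5]=?)
step 5: low=(low[0]=0,low[1]=1,low[2]=2,low[3]=?,low[4]=3,low[5]=2); scc=(scc[0]=0,scc[1]=1,scc[2]=3,scc[3]=?,scc[4]=2,scc[5]=3)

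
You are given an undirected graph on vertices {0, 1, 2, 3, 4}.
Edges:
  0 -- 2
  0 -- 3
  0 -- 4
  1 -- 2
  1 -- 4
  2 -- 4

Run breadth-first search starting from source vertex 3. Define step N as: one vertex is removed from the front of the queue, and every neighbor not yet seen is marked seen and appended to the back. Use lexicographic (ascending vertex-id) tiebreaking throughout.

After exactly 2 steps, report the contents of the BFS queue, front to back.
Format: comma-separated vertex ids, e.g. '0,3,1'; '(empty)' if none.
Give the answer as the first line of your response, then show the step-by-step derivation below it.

2,4

step 1: dequeue 3; queue=[0]; order=3
step 2: dequeue 0; queue=[2,4]; order=3,0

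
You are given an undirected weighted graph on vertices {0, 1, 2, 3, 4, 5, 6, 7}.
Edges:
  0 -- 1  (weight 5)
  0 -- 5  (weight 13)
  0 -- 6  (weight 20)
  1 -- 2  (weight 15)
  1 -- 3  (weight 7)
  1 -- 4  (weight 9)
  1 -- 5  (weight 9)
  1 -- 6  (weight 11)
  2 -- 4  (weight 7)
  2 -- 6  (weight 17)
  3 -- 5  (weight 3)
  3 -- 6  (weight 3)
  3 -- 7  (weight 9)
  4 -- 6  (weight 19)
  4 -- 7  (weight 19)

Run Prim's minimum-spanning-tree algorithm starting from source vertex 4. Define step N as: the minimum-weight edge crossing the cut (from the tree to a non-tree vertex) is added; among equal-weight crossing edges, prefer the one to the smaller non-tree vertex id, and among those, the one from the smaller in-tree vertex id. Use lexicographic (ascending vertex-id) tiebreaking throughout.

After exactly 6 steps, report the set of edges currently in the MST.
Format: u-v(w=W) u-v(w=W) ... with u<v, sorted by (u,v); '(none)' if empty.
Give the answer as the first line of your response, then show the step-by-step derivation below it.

0-1(w=5) 1-3(w=7) 1-4(w=9) 2-4(w=7) 3-5(w=3) 3-6(w=3)

step 1: add edge 2-4 (w=7); MST = {2-4(w=7)}
step 2: add edge 1-4 (w=9); MST = {1-4(w=9) 2-4(w=7)}
step 3: add edge 0-1 (w=5); MST = {0-1(w=5) 1-4(w=9) 2-4(w=7)}
step 4: add edge 1-3 (w=7); MST = {0-1(w=5) 1-3(w=7) 1-4(w=9) 2-4(w=7)}
step 5: add edge 3-5 (w=3); MST = {0-1(w=5) 1-3(w=7) 1-4(w=9) 2-4(w=7) 3-5(w=3)}
step 6: add edge 3-6 (w=3); MST = {0-1(w=5) 1-3(w=7) 1-4(w=9) 2-4(w=7) 3-5(w=3) 3-6(w=3)}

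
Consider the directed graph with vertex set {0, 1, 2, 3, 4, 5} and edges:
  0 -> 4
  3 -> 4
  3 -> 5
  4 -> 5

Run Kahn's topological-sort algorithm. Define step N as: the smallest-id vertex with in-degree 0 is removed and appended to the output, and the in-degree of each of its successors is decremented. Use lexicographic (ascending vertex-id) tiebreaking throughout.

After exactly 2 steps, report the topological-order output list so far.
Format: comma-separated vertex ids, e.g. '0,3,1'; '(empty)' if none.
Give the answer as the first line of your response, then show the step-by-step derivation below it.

0,1

step 1: output 0; order=[0]; indeg=(0,0,0,0,1,2)
step 2: output 1; order=[0,1]; indeg=(0,0,0,0,1,2)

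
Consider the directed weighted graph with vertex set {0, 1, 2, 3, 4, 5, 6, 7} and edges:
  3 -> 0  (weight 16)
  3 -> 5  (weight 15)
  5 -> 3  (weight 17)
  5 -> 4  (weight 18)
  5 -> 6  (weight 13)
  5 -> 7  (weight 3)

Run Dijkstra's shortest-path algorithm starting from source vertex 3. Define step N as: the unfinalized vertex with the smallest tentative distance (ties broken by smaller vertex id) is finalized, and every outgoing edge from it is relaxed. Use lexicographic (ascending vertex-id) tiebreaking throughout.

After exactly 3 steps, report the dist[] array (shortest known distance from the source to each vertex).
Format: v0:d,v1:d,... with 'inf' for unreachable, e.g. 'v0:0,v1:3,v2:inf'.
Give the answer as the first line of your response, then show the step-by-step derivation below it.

v0:16,v1:inf,v2:inf,v3:0,v4:33,v5:15,v6:28,v7:18

step 1: dist = v0:16,v1:inf,v2:inf,v3:0,v4:inf,v5:15,v6:inf,v7:inf
step 2: dist = v0:16,v1:inf,v2:inf,v3:0,v4:33,v5:15,v6:28,v7:18
step 3: dist = v0:16,v1:inf,v2:inf,v3:0,v4:33,v5:15,v6:28,v7:18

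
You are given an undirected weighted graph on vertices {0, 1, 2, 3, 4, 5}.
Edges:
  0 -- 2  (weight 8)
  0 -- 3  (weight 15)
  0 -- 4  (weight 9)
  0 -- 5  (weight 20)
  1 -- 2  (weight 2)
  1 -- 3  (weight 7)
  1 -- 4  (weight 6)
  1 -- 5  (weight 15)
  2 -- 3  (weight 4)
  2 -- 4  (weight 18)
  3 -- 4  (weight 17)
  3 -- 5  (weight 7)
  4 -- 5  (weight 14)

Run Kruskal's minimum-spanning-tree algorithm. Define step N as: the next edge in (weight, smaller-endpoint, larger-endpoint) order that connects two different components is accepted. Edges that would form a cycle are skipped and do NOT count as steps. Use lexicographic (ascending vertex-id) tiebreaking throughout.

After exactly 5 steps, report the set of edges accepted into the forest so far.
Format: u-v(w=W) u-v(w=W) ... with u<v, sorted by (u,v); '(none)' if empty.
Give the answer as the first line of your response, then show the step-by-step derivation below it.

0-2(w=8) 1-2(w=2) 1-4(w=6) 2-3(w=4) 3-5(w=7)

step 1: add edge 1-2 (w=2); MST = {1-2(w=2)}
step 2: add edge 2-3 (w=4); MST = {1-2(w=2) 2-3(w=4)}
step 3: add edge 1-4 (w=6); MST = {1-2(w=2) 1-4(w=6) 2-3(w=4)}
step 4: add edge 3-5 (w=7); MST = {1-2(w=2) 1-4(w=6) 2-3(w=4) 3-5(w=7)}
step 5: add edge 0-2 (w=8); MST = {0-2(w=8) 1-2(w=2) 1-4(w=6) 2-3(w=4) 3-5(w=7)}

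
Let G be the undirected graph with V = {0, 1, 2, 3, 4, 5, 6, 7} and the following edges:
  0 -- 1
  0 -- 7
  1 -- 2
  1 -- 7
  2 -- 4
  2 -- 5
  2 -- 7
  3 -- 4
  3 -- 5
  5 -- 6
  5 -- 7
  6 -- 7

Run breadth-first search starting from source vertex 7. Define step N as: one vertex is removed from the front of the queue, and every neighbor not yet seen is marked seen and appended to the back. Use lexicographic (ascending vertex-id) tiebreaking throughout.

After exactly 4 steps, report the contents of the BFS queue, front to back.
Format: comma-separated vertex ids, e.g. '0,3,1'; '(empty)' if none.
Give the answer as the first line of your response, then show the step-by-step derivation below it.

5,6,4

step 1: dequeue 7; queue=[0,1,2,5,6]; order=7
step 2: dequeue 0; queue=[1,2,5,6]; order=7,0
step 3: dequeue 1; queue=[2,5,6]; order=7,0,1
step 4: dequeue 2; queue=[5,6,4]; order=7,0,1,2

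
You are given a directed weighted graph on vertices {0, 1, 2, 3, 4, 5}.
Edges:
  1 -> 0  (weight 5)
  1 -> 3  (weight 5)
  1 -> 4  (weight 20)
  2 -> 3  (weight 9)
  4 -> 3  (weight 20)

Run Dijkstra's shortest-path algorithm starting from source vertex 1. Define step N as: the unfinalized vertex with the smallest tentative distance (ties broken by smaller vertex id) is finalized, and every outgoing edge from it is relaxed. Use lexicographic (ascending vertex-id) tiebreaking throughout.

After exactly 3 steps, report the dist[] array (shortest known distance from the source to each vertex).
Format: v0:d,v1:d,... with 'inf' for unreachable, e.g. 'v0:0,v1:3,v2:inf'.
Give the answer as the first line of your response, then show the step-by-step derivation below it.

v0:5,v1:0,v2:inf,v3:5,v4:20,v5:inf

step 1: dist = v0:5,v1:0,v2:inf,v3:5,v4:20,v5:inf
step 2: dist = v0:5,v1:0,v2:inf,v3:5,v4:20,v5:inf
step 3: dist = v0:5,v1:0,v2:inf,v3:5,v4:20,v5:inf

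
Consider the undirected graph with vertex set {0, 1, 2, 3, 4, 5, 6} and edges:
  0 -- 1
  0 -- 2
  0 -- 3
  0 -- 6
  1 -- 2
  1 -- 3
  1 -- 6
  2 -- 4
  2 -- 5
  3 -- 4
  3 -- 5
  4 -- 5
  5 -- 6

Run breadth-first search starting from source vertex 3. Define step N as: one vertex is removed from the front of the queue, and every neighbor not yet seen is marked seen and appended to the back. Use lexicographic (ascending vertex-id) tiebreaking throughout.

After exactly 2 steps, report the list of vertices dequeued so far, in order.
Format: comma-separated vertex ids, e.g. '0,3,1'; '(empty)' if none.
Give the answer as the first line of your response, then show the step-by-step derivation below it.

3,0

step 1: dequeue 3; queue=[0,1,4,5]; order=3
step 2: dequeue 0; queue=[1,4,5,2,6]; order=3,0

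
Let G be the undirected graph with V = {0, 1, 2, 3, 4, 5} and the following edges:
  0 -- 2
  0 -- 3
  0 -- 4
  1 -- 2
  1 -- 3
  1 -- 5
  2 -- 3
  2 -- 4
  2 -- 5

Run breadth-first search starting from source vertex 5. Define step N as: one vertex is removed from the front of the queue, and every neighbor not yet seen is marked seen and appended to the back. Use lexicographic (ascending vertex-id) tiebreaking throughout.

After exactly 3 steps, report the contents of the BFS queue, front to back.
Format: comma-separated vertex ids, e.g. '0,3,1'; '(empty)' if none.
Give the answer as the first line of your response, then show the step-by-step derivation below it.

3,0,4

step 1: dequeue 5; queue=[1,2]; order=5
step 2: dequeue 1; queue=[2,3]; order=5,1
step 3: dequeue 2; queue=[3,0,4]; order=5,1,2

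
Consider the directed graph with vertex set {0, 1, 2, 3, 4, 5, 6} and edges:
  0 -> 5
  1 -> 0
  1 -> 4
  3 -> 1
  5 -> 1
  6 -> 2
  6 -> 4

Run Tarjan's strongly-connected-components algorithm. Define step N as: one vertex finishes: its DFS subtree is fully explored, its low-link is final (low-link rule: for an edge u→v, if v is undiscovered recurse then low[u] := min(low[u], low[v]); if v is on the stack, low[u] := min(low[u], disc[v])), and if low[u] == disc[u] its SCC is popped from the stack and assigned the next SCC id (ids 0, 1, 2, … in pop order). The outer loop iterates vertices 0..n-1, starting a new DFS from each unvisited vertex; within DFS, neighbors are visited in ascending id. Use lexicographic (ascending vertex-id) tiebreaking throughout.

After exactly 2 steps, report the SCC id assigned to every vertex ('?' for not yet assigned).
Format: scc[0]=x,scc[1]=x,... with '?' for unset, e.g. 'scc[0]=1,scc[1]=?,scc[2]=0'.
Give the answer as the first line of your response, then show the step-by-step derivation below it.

scc[0]=?,scc[1]=?,scc[2]=?,scc[3]=?,scc[4]=0,scc[5]=?,scc[6]=?

step 1: low=(low[0]=0,low[1]=0,low[2]=?,low[3]=?,low[4]=3,low[5]=1,low[6]=?); scc=(scc[0]=?,scc[1]=?,scc[2]=?,scc[3]=?,scc[4]=0,scc[5]=?,scc[6]=?)
step 2: low=(low[0]=0,low[1]=0,low[2]=?,low[3]=?,low[4]=3,low[5]=1,low[6]=?); scc=(scc[0]=?,scc[1]=?,scc[2]=?,scc[3]=?,scc[4]=0,scc[5]=?,scc[6]=?)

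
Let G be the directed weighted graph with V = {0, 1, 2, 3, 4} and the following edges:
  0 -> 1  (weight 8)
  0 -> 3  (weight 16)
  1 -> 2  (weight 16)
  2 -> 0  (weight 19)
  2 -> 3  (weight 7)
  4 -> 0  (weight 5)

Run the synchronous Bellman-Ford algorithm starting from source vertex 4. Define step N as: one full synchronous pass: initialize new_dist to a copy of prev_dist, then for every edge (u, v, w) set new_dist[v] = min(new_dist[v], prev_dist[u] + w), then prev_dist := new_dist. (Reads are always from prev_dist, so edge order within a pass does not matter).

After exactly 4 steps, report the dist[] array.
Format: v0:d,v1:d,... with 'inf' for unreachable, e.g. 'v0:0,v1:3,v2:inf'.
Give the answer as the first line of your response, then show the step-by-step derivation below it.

v0:5,v1:13,v2:29,v3:21,v4:0

step 1: dist = v0:5,v1:inf,v2:inf,v3:inf,v4:0
step 2: dist = v0:5,v1:13,v2:inf,v3:21,v4:0
step 3: dist = v0:5,v1:13,v2:29,v3:21,v4:0
step 4: dist = v0:5,v1:13,v2:29,v3:21,v4:0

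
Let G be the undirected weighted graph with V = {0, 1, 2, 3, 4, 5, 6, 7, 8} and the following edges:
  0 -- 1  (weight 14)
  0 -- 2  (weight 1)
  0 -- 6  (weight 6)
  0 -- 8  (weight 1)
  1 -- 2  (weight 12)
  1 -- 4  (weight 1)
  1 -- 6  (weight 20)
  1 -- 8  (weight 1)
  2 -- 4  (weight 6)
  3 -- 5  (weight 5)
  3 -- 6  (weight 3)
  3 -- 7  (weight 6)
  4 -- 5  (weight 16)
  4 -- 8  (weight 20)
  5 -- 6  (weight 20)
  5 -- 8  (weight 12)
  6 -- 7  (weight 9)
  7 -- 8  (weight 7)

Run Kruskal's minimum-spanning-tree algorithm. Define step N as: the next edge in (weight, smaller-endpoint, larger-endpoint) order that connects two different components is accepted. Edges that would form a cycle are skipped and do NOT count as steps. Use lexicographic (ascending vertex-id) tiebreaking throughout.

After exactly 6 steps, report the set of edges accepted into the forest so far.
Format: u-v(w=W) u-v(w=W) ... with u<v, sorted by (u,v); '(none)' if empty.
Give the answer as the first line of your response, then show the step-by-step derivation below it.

0-2(w=1) 0-8(w=1) 1-4(w=1) 1-8(w=1) 3-5(w=5) 3-6(w=3)

step 1: add edge 0-2 (w=1); MST = {0-2(w=1)}
step 2: add edge 0-8 (w=1); MST = {0-2(w=1) 0-8(w=1)}
step 3: add edge 1-4 (w=1); MST = {0-2(w=1) 0-8(w=1) 1-4(w=1)}
step 4: add edge 1-8 (w=1); MST = {0-2(w=1) 0-8(w=1) 1-4(w=1) 1-8(w=1)}
step 5: add edge 3-6 (w=3); MST = {0-2(w=1) 0-8(w=1) 1-4(w=1) 1-8(w=1) 3-6(w=3)}
step 6: add edge 3-5 (w=5); MST = {0-2(w=1) 0-8(w=1) 1-4(w=1) 1-8(w=1) 3-5(w=5) 3-6(w=3)}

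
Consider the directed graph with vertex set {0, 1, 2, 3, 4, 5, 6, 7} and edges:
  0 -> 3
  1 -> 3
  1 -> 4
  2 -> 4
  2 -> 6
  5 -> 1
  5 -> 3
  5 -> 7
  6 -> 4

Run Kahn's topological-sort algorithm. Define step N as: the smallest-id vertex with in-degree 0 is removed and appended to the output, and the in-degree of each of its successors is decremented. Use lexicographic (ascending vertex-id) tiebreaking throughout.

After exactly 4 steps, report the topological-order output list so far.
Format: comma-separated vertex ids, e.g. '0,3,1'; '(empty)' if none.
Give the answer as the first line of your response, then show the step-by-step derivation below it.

0,2,5,1

step 1: output 0; order=[0]; indeg=(0,1,0,2,3,0,1,1)
step 2: output 2; order=[0,2]; indeg=(0,1,0,2,2,0,0,1)
step 3: output 5; order=[0,2,5]; indeg=(0,0,0,1,2,0,0,0)
step 4: output 1; order=[0,2,5,1]; indeg=(0,0,0,0,1,0,0,0)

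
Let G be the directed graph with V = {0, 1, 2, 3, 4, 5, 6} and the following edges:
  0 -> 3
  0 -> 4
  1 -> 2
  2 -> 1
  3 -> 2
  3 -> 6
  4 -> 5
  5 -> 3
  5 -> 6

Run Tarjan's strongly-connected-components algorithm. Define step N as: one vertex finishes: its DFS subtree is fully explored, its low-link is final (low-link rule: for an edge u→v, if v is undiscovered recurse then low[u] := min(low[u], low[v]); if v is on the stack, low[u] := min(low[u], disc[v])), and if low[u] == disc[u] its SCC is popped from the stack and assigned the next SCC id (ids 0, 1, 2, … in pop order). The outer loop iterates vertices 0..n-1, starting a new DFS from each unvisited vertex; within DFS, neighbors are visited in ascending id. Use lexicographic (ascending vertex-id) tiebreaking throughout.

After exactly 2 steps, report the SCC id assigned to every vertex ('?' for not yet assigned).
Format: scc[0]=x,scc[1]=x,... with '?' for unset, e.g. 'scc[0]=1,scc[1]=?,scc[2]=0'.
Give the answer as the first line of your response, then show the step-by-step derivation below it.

scc[0]=?,scc[1]=0,scc[2]=0,scc[3]=?,scc[4]=?,scc[5]=?,scc[6]=?

step 1: low=(low[0]=0,low[1]=2,low[2]=2,low[3]=1,low[4]=?,low[5]=?,low[6]=?); scc=(scc[0]=?,scc[1]=?,scc[2]=?,scc[3]=?,scc[4]=?,scc[5]=?,scc[6]=?)
step 2: low=(low[0]=0,low[1]=2,low[2]=2,low[3]=1,low[4]=?,low[5]=?,low[6]=?); scc=(scc[0]=?,scc[1]=0,scc[2]=0,scc[3]=?,scc[4]=?,scc[5]=?,scc[6]=?)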